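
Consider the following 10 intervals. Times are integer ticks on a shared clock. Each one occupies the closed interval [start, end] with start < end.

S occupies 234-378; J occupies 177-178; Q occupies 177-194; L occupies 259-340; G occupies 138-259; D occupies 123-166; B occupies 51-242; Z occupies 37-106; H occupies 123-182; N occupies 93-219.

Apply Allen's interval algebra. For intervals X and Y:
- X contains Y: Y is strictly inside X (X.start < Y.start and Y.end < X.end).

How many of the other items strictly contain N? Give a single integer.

1

Target N = [93, 219].
B [51, 242] → contains → counts.
D [123, 166] → during → no.
G [138, 259] → overlapped-by → no.
H [123, 182] → during → no.
J [177, 178] → during → no.
L [259, 340] → after → no.
Q [177, 194] → during → no.
S [234, 378] → after → no.
Z [37, 106] → overlaps → no.
Total: 1.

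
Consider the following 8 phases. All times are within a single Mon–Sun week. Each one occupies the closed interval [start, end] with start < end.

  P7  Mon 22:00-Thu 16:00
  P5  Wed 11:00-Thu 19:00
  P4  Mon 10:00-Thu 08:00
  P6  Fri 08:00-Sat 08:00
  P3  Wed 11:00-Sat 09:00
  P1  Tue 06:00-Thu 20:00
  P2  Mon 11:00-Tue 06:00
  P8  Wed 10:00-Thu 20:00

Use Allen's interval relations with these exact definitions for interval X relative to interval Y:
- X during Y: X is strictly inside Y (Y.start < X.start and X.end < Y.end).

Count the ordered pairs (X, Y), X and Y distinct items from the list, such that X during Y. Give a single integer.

4

Checking all 56 ordered pairs for relation 'during'; matching pairs in alphabetical order:
(P2, P4): P2 during P4 ✓
(P5, P1): P5 during P1 ✓
(P5, P8): P5 during P8 ✓
(P6, P3): P6 during P3 ✓
Count: 4.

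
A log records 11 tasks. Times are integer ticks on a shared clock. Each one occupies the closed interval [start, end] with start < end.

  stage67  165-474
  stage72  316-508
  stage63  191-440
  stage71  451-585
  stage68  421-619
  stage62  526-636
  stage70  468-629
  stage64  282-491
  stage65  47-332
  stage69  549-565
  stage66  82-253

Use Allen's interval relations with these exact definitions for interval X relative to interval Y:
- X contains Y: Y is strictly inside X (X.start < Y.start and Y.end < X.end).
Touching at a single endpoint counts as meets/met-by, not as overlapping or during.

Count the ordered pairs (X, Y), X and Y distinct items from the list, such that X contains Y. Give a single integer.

7

Checking all 110 ordered pairs for relation 'contains'; matching pairs in alphabetical order:
(stage62, stage69): stage62 contains stage69 ✓
(stage65, stage66): stage65 contains stage66 ✓
(stage67, stage63): stage67 contains stage63 ✓
(stage68, stage69): stage68 contains stage69 ✓
(stage68, stage71): stage68 contains stage71 ✓
(stage70, stage69): stage70 contains stage69 ✓
(stage71, stage69): stage71 contains stage69 ✓
Count: 7.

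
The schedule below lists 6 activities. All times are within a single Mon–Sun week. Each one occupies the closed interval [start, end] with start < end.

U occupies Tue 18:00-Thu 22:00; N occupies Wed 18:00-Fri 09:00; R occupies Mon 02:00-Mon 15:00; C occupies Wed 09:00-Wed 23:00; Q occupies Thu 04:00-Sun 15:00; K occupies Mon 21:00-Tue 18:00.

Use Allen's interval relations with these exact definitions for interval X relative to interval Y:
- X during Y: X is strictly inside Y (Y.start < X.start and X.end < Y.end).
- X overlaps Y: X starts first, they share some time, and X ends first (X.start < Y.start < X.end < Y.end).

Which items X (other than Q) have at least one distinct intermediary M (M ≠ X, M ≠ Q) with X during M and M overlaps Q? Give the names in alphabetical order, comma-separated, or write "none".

Target Q = [Thu 04:00, Sun 15:00].
Intermediaries M with M overlaps Q: N, U.
Via N — items with X during N: none.
Via U — items with X during U: C.
Union: C.

C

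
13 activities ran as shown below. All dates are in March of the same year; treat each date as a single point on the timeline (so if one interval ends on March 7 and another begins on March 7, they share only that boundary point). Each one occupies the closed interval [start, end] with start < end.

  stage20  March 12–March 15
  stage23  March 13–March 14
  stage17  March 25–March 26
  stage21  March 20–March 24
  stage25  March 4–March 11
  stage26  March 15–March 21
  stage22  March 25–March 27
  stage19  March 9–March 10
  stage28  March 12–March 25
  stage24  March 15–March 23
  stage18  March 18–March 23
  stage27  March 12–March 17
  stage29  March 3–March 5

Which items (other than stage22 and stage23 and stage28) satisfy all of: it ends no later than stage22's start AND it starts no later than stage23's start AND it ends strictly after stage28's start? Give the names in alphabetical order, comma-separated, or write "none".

Conditions: its end is no later than stage22's start (X.end <= March 25) AND its start is no later than stage23's start (X.start <= March 13) AND its end is strictly after stage28's start (X.end > March 12).
stage17: end March 26 <= March 25? ✗; start March 25 <= March 13? ✗; end March 26 > March 12? ✓ → no.
stage18: end March 23 <= March 25? ✓; start March 18 <= March 13? ✗; end March 23 > March 12? ✓ → no.
stage19: end March 10 <= March 25? ✓; start March 9 <= March 13? ✓; end March 10 > March 12? ✗ → no.
stage20: end March 15 <= March 25? ✓; start March 12 <= March 13? ✓; end March 15 > March 12? ✓ → yes.
stage21: end March 24 <= March 25? ✓; start March 20 <= March 13? ✗; end March 24 > March 12? ✓ → no.
stage24: end March 23 <= March 25? ✓; start March 15 <= March 13? ✗; end March 23 > March 12? ✓ → no.
stage25: end March 11 <= March 25? ✓; start March 4 <= March 13? ✓; end March 11 > March 12? ✗ → no.
stage26: end March 21 <= March 25? ✓; start March 15 <= March 13? ✗; end March 21 > March 12? ✓ → no.
stage27: end March 17 <= March 25? ✓; start March 12 <= March 13? ✓; end March 17 > March 12? ✓ → yes.
stage29: end March 5 <= March 25? ✓; start March 3 <= March 13? ✓; end March 5 > March 12? ✗ → no.
Result: stage20, stage27.

stage20, stage27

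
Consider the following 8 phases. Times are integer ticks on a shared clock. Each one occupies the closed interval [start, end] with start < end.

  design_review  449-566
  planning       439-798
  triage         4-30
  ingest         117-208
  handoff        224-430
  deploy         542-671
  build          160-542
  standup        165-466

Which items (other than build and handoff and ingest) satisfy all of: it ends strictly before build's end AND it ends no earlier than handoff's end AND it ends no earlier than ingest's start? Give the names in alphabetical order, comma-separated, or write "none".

standup

Conditions: its end is strictly before build's end (X.end < 542) AND its end is no earlier than handoff's end (X.end >= 430) AND its end is no earlier than ingest's start (X.end >= 117).
deploy: end 671 < 542? ✗; end 671 >= 430? ✓; end 671 >= 117? ✓ → no.
design_review: end 566 < 542? ✗; end 566 >= 430? ✓; end 566 >= 117? ✓ → no.
planning: end 798 < 542? ✗; end 798 >= 430? ✓; end 798 >= 117? ✓ → no.
standup: end 466 < 542? ✓; end 466 >= 430? ✓; end 466 >= 117? ✓ → yes.
triage: end 30 < 542? ✓; end 30 >= 430? ✗; end 30 >= 117? ✗ → no.
Result: standup.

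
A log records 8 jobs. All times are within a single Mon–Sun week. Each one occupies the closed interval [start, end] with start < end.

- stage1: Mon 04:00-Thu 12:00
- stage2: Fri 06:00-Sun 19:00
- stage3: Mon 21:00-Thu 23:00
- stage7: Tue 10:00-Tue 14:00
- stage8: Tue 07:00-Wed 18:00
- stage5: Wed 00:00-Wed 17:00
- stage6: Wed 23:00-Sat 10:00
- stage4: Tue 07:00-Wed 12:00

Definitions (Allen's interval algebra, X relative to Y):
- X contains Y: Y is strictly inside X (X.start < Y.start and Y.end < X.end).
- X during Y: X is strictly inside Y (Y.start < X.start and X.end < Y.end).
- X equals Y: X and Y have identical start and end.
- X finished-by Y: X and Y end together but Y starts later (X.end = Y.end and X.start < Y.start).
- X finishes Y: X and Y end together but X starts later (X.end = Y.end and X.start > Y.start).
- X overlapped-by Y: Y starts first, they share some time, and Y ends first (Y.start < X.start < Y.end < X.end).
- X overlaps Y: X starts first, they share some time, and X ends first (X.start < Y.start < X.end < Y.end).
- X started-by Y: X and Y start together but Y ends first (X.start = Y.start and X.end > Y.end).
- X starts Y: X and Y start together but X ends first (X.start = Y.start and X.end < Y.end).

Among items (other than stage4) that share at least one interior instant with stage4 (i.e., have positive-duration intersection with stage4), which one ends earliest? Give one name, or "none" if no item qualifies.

Target stage4 = [Tue 07:00, Wed 12:00].
stage1 [Mon 04:00, Thu 12:00] → contains → candidate.
stage2 [Fri 06:00, Sun 19:00] → after → excluded.
stage3 [Mon 21:00, Thu 23:00] → contains → candidate.
stage5 [Wed 00:00, Wed 17:00] → overlapped-by → candidate.
stage6 [Wed 23:00, Sat 10:00] → after → excluded.
stage7 [Tue 10:00, Tue 14:00] → during → candidate.
stage8 [Tue 07:00, Wed 18:00] → started-by → candidate.
Among candidates, earliest end is Tue 14:00 → stage7.

stage7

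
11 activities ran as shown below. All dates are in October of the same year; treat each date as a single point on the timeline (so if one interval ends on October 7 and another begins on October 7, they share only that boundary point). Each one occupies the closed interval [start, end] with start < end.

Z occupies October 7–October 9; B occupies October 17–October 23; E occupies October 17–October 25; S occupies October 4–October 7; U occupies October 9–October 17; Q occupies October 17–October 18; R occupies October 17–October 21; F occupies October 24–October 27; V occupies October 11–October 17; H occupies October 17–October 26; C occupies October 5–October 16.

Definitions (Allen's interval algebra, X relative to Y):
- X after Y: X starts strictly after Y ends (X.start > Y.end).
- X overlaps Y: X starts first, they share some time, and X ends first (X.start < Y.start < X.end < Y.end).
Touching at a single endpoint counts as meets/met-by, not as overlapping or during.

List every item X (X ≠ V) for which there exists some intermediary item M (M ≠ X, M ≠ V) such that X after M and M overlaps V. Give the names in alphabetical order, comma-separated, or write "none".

Target V = [October 11, October 17].
Intermediaries M with M overlaps V: C.
Via C — items with X after C: B, E, F, H, Q, R.
Union: B, E, F, H, Q, R.

B, E, F, H, Q, R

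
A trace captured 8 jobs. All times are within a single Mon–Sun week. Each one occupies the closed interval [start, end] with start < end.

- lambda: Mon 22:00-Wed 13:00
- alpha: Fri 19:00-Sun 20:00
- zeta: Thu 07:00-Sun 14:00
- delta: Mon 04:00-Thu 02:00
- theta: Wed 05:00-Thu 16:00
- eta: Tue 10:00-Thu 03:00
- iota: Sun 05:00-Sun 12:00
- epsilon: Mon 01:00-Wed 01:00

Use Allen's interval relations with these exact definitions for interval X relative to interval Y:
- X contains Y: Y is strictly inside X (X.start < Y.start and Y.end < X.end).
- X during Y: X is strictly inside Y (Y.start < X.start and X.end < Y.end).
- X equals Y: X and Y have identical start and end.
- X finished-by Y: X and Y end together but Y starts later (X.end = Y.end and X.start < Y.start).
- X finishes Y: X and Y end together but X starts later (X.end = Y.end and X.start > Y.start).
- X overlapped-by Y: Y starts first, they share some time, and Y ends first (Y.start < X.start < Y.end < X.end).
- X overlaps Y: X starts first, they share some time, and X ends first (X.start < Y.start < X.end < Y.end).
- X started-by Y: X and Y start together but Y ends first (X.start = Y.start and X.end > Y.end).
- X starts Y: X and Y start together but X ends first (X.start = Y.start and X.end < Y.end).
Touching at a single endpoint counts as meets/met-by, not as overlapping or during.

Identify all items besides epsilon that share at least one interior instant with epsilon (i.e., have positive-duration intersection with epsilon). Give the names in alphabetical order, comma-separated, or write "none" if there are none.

Target epsilon = [Mon 01:00, Wed 01:00].
alpha [Fri 19:00, Sun 20:00] → after → no.
delta [Mon 04:00, Thu 02:00] → overlapped-by → yes.
eta [Tue 10:00, Thu 03:00] → overlapped-by → yes.
iota [Sun 05:00, Sun 12:00] → after → no.
lambda [Mon 22:00, Wed 13:00] → overlapped-by → yes.
theta [Wed 05:00, Thu 16:00] → after → no.
zeta [Thu 07:00, Sun 14:00] → after → no.
Result: delta, eta, lambda.

delta, eta, lambda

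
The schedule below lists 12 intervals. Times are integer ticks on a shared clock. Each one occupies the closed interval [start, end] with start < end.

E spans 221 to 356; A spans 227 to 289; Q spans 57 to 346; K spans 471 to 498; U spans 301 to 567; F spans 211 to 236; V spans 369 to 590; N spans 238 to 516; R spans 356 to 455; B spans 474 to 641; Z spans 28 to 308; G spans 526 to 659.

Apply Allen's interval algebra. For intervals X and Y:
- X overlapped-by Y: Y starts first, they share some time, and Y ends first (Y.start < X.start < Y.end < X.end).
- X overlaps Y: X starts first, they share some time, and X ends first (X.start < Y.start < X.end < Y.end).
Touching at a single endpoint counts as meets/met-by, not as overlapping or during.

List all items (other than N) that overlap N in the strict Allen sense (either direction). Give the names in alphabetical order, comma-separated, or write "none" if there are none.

A, B, E, Q, U, V, Z

Target N = [238, 516].
A [227, 289] → overlaps → yes.
B [474, 641] → overlapped-by → yes.
E [221, 356] → overlaps → yes.
F [211, 236] → before → no.
G [526, 659] → after → no.
K [471, 498] → during → no.
Q [57, 346] → overlaps → yes.
R [356, 455] → during → no.
U [301, 567] → overlapped-by → yes.
V [369, 590] → overlapped-by → yes.
Z [28, 308] → overlaps → yes.
Result: A, B, E, Q, U, V, Z.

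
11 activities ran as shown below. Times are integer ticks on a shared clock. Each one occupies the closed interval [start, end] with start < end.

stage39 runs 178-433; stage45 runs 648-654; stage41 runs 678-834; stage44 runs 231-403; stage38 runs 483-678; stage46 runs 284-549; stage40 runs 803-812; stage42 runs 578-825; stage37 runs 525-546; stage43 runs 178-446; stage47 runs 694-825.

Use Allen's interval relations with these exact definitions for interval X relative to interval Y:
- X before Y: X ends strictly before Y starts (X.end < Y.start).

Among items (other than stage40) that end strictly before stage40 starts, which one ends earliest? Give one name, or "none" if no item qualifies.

Target stage40 = [803, 812].
stage37 [525, 546] → before → candidate.
stage38 [483, 678] → before → candidate.
stage39 [178, 433] → before → candidate.
stage41 [678, 834] → contains → excluded.
stage42 [578, 825] → contains → excluded.
stage43 [178, 446] → before → candidate.
stage44 [231, 403] → before → candidate.
stage45 [648, 654] → before → candidate.
stage46 [284, 549] → before → candidate.
stage47 [694, 825] → contains → excluded.
Among candidates, earliest end is 403 → stage44.

stage44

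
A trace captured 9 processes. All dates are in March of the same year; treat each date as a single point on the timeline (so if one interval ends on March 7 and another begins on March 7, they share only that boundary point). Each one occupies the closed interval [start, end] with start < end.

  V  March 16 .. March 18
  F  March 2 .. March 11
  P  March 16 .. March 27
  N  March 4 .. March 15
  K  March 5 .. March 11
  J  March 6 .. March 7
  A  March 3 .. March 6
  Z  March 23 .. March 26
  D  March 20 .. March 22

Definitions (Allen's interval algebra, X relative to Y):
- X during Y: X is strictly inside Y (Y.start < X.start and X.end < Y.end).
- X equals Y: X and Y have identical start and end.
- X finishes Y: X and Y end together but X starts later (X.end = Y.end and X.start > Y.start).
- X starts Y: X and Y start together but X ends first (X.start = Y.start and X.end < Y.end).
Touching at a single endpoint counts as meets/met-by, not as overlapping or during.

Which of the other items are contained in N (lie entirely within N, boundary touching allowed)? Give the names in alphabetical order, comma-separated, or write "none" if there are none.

Target N = [March 4, March 15].
A [March 3, March 6] → overlaps → no.
D [March 20, March 22] → after → no.
F [March 2, March 11] → overlaps → no.
J [March 6, March 7] → during → yes.
K [March 5, March 11] → during → yes.
P [March 16, March 27] → after → no.
V [March 16, March 18] → after → no.
Z [March 23, March 26] → after → no.
Result: J, K.

J, K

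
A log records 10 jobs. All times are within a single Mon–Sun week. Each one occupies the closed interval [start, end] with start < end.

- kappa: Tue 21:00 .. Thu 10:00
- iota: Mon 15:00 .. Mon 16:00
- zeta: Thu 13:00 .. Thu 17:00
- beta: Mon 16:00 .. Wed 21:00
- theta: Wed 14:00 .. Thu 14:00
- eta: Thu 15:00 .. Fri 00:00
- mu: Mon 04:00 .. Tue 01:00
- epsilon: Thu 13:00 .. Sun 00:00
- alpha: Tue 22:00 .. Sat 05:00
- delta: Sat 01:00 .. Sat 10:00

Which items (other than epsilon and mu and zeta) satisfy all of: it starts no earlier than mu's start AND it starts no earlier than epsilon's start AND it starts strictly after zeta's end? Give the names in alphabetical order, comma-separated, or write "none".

delta

Conditions: its start is no earlier than mu's start (X.start >= Mon 04:00) AND its start is no earlier than epsilon's start (X.start >= Thu 13:00) AND its start is strictly after zeta's end (X.start > Thu 17:00).
alpha: start Tue 22:00 >= Mon 04:00? ✓; start Tue 22:00 >= Thu 13:00? ✗; start Tue 22:00 > Thu 17:00? ✗ → no.
beta: start Mon 16:00 >= Mon 04:00? ✓; start Mon 16:00 >= Thu 13:00? ✗; start Mon 16:00 > Thu 17:00? ✗ → no.
delta: start Sat 01:00 >= Mon 04:00? ✓; start Sat 01:00 >= Thu 13:00? ✓; start Sat 01:00 > Thu 17:00? ✓ → yes.
eta: start Thu 15:00 >= Mon 04:00? ✓; start Thu 15:00 >= Thu 13:00? ✓; start Thu 15:00 > Thu 17:00? ✗ → no.
iota: start Mon 15:00 >= Mon 04:00? ✓; start Mon 15:00 >= Thu 13:00? ✗; start Mon 15:00 > Thu 17:00? ✗ → no.
kappa: start Tue 21:00 >= Mon 04:00? ✓; start Tue 21:00 >= Thu 13:00? ✗; start Tue 21:00 > Thu 17:00? ✗ → no.
theta: start Wed 14:00 >= Mon 04:00? ✓; start Wed 14:00 >= Thu 13:00? ✗; start Wed 14:00 > Thu 17:00? ✗ → no.
Result: delta.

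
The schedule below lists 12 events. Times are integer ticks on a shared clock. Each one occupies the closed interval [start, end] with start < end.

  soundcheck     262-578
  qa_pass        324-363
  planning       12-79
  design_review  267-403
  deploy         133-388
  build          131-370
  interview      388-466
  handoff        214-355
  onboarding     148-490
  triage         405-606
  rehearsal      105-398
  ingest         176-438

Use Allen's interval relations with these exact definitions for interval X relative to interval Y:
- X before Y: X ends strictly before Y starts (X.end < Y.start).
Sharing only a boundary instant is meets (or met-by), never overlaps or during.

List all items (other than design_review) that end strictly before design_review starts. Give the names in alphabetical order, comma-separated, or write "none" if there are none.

planning

Target design_review = [267, 403].
build [131, 370] → overlaps → no.
deploy [133, 388] → overlaps → no.
handoff [214, 355] → overlaps → no.
ingest [176, 438] → contains → no.
interview [388, 466] → overlapped-by → no.
onboarding [148, 490] → contains → no.
planning [12, 79] → before → yes.
qa_pass [324, 363] → during → no.
rehearsal [105, 398] → overlaps → no.
soundcheck [262, 578] → contains → no.
triage [405, 606] → after → no.
Result: planning.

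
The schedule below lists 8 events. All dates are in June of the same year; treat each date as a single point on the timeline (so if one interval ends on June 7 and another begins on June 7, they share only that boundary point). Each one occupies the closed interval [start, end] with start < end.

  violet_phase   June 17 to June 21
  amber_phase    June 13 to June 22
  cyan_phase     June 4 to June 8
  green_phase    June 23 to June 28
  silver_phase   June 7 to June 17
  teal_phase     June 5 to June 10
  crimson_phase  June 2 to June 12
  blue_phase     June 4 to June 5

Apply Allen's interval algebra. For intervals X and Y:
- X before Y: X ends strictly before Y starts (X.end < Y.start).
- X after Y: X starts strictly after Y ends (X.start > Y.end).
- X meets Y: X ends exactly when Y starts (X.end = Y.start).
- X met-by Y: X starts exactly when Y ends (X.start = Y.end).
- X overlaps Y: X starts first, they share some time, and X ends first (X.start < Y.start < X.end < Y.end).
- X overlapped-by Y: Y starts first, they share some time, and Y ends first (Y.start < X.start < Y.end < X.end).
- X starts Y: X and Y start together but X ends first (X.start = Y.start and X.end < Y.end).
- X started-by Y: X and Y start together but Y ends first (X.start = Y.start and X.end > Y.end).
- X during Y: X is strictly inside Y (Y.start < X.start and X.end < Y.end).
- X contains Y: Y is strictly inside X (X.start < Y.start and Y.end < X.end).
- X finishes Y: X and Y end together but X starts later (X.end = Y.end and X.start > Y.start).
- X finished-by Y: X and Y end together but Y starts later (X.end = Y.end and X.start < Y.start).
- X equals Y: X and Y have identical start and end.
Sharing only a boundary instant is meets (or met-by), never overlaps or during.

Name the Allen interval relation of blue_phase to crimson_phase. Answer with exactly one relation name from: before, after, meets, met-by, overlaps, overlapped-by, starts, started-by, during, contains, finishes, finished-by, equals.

blue_phase = [June 4, June 5]; crimson_phase = [June 2, June 12].
Compare endpoints: blue_phase.start > crimson_phase.start, blue_phase.start < crimson_phase.end, blue_phase.end > crimson_phase.start, blue_phase.end < crimson_phase.end.
That pattern is 'during'.

during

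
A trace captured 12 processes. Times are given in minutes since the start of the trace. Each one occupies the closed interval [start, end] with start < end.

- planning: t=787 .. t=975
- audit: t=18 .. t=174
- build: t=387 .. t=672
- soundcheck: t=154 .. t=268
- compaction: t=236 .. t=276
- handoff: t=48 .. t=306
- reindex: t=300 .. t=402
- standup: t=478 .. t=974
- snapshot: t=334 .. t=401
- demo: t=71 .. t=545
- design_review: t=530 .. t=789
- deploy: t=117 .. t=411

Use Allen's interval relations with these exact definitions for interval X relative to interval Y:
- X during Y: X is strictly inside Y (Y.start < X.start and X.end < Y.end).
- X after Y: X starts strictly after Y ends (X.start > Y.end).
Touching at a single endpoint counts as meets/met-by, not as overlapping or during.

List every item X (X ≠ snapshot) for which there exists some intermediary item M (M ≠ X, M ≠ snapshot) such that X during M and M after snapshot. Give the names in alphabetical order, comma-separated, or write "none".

design_review

Target snapshot = [t=334, t=401].
Intermediaries M with M after snapshot: design_review, planning, standup.
Via design_review — items with X during design_review: none.
Via planning — items with X during planning: none.
Via standup — items with X during standup: design_review.
Union: design_review.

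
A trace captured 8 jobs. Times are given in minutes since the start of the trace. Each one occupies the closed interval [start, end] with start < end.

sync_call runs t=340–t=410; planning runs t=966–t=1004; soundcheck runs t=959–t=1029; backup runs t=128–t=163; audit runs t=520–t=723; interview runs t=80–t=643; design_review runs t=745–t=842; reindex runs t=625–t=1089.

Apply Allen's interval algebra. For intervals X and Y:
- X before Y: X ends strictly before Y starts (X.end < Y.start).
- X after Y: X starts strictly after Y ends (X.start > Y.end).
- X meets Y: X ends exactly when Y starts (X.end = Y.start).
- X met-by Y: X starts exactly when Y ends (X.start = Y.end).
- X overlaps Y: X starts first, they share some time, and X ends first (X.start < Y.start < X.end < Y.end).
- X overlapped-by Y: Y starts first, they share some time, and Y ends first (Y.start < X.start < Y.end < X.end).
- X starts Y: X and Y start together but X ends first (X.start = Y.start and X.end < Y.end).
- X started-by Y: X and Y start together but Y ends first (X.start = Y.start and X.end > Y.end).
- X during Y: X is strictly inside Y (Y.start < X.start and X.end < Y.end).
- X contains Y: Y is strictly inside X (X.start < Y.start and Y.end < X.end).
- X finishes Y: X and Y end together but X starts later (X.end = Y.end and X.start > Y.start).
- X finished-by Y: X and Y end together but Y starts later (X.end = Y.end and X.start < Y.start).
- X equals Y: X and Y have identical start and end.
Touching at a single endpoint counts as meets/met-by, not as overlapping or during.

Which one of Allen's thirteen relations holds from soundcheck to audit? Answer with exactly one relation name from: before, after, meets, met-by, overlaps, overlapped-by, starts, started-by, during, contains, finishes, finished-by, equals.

soundcheck = [t=959, t=1029]; audit = [t=520, t=723].
Compare endpoints: soundcheck.start > audit.start, soundcheck.start > audit.end, soundcheck.end > audit.start, soundcheck.end > audit.end.
That pattern is 'after'.

after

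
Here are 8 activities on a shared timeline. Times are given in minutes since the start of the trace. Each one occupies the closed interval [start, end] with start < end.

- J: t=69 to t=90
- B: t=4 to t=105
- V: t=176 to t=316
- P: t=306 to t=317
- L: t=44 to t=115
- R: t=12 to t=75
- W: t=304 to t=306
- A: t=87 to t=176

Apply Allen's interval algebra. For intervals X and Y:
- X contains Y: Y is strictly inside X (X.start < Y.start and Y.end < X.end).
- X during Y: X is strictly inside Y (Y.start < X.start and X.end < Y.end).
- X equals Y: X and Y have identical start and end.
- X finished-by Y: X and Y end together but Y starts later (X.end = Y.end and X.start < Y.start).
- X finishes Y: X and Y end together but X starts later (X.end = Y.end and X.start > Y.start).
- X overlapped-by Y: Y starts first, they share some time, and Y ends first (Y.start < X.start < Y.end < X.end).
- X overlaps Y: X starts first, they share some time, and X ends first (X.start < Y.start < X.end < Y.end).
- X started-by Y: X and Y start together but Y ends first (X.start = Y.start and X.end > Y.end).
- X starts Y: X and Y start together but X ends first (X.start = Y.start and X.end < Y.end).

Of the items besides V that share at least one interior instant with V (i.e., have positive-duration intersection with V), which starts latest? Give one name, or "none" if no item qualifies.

P

Target V = [t=176, t=316].
A [t=87, t=176] → meets → excluded.
B [t=4, t=105] → before → excluded.
J [t=69, t=90] → before → excluded.
L [t=44, t=115] → before → excluded.
P [t=306, t=317] → overlapped-by → candidate.
R [t=12, t=75] → before → excluded.
W [t=304, t=306] → during → candidate.
Among candidates, latest start is t=306 → P.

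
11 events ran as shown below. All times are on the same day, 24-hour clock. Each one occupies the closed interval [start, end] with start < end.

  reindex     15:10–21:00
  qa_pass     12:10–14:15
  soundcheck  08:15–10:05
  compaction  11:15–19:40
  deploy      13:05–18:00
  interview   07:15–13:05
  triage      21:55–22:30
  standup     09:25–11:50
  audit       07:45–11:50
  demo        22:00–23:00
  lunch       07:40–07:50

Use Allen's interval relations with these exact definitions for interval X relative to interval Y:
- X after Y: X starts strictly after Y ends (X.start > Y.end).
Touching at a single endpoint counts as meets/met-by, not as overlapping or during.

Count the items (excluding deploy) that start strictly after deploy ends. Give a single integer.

Target deploy = [13:05, 18:00].
audit [07:45, 11:50] → before → no.
compaction [11:15, 19:40] → contains → no.
demo [22:00, 23:00] → after → counts.
interview [07:15, 13:05] → meets → no.
lunch [07:40, 07:50] → before → no.
qa_pass [12:10, 14:15] → overlaps → no.
reindex [15:10, 21:00] → overlapped-by → no.
soundcheck [08:15, 10:05] → before → no.
standup [09:25, 11:50] → before → no.
triage [21:55, 22:30] → after → counts.
Total: 2.

2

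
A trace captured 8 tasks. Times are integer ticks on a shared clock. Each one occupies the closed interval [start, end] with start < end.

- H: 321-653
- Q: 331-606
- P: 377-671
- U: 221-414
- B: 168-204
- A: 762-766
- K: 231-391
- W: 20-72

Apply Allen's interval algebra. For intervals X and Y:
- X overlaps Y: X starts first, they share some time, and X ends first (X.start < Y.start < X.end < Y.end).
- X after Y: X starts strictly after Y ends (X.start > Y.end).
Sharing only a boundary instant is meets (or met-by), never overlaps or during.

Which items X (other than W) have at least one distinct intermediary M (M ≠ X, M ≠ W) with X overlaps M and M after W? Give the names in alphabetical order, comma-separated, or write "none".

Target W = [20, 72].
Intermediaries M with M after W: A, B, H, K, P, Q, U.
Via A — items with X overlaps A: none.
Via B — items with X overlaps B: none.
Via H — items with X overlaps H: K, U.
Via K — items with X overlaps K: none.
Via P — items with X overlaps P: H, K, Q, U.
Via Q — items with X overlaps Q: K, U.
Via U — items with X overlaps U: none.
Union: H, K, Q, U.

H, K, Q, U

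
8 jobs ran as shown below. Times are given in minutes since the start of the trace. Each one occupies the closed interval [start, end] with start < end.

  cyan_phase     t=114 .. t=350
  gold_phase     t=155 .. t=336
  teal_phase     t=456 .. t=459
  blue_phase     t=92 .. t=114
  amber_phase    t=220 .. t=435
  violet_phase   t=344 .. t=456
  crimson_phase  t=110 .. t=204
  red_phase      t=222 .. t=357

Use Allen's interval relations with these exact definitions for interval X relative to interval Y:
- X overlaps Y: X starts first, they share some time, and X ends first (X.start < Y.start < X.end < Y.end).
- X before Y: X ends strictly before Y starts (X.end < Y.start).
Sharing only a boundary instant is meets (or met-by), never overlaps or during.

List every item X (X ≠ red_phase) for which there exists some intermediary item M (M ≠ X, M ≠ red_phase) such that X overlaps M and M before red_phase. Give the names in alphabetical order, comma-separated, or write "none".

Target red_phase = [t=222, t=357].
Intermediaries M with M before red_phase: blue_phase, crimson_phase.
Via blue_phase — items with X overlaps blue_phase: none.
Via crimson_phase — items with X overlaps crimson_phase: blue_phase.
Union: blue_phase.

blue_phase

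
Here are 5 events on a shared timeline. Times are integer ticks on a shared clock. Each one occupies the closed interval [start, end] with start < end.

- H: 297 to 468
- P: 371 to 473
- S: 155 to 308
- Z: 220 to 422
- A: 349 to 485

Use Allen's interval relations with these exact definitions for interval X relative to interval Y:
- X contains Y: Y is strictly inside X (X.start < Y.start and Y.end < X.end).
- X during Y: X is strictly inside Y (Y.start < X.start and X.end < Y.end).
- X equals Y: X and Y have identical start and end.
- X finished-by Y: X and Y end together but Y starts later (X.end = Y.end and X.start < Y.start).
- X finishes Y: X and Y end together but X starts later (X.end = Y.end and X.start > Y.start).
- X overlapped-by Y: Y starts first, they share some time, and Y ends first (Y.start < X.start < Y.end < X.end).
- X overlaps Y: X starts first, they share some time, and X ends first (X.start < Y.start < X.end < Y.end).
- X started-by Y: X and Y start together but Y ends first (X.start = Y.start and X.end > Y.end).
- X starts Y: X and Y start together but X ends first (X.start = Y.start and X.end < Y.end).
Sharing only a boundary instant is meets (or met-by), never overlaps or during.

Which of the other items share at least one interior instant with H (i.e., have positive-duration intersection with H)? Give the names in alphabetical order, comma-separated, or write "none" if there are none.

Target H = [297, 468].
A [349, 485] → overlapped-by → yes.
P [371, 473] → overlapped-by → yes.
S [155, 308] → overlaps → yes.
Z [220, 422] → overlaps → yes.
Result: A, P, S, Z.

A, P, S, Z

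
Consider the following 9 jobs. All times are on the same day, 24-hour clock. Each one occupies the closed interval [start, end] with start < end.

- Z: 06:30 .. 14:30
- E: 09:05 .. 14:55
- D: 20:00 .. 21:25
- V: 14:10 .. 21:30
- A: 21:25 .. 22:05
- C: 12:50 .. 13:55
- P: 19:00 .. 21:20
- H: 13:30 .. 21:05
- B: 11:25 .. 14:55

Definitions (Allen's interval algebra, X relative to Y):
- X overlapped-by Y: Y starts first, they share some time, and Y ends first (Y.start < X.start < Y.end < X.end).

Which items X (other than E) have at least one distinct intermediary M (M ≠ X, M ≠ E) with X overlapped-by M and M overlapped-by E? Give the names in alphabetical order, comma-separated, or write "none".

Target E = [09:05, 14:55].
Intermediaries M with M overlapped-by E: H, V.
Via H — items with X overlapped-by H: D, P, V.
Via V — items with X overlapped-by V: A.
Union: A, D, P, V.

A, D, P, V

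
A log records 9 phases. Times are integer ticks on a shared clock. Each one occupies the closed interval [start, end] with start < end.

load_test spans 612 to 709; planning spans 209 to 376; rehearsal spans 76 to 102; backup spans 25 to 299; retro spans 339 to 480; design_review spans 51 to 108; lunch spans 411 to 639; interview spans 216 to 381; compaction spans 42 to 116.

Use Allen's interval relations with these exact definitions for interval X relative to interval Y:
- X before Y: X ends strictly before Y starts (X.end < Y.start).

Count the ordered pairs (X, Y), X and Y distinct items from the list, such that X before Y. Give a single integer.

23

Checking all 72 ordered pairs for relation 'before'; matching pairs in alphabetical order:
(backup, load_test): backup before load_test ✓
(backup, lunch): backup before lunch ✓
(backup, retro): backup before retro ✓
(compaction, interview): compaction before interview ✓
(compaction, load_test): compaction before load_test ✓
(compaction, lunch): compaction before lunch ✓
(compaction, planning): compaction before planning ✓
(compaction, retro): compaction before retro ✓
(design_review, interview): design_review before interview ✓
(design_review, load_test): design_review before load_test ✓
(design_review, lunch): design_review before lunch ✓
(design_review, planning): design_review before planning ✓
(design_review, retro): design_review before retro ✓
(interview, load_test): interview before load_test ✓
(interview, lunch): interview before lunch ✓
(planning, load_test): planning before load_test ✓
(planning, lunch): planning before lunch ✓
(rehearsal, interview): rehearsal before interview ✓
(rehearsal, load_test): rehearsal before load_test ✓
(rehearsal, lunch): rehearsal before lunch ✓
(rehearsal, planning): rehearsal before planning ✓
(rehearsal, retro): rehearsal before retro ✓
(retro, load_test): retro before load_test ✓
Count: 23.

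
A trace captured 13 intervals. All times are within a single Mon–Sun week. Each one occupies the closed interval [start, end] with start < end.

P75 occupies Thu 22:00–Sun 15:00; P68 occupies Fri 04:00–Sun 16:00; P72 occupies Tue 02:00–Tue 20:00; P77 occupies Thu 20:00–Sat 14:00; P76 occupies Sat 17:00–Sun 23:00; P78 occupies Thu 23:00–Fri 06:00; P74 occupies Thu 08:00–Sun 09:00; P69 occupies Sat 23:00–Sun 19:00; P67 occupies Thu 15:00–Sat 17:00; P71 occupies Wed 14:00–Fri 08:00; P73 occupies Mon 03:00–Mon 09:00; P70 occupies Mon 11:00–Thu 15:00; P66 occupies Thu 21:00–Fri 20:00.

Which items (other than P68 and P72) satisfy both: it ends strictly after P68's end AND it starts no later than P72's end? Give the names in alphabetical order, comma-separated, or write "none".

none

Conditions: its end is strictly after P68's end (X.end > Sun 16:00) AND its start is no later than P72's end (X.start <= Tue 20:00).
P66: end Fri 20:00 > Sun 16:00? ✗; start Thu 21:00 <= Tue 20:00? ✗ → no.
P67: end Sat 17:00 > Sun 16:00? ✗; start Thu 15:00 <= Tue 20:00? ✗ → no.
P69: end Sun 19:00 > Sun 16:00? ✓; start Sat 23:00 <= Tue 20:00? ✗ → no.
P70: end Thu 15:00 > Sun 16:00? ✗; start Mon 11:00 <= Tue 20:00? ✓ → no.
P71: end Fri 08:00 > Sun 16:00? ✗; start Wed 14:00 <= Tue 20:00? ✗ → no.
P73: end Mon 09:00 > Sun 16:00? ✗; start Mon 03:00 <= Tue 20:00? ✓ → no.
P74: end Sun 09:00 > Sun 16:00? ✗; start Thu 08:00 <= Tue 20:00? ✗ → no.
P75: end Sun 15:00 > Sun 16:00? ✗; start Thu 22:00 <= Tue 20:00? ✗ → no.
P76: end Sun 23:00 > Sun 16:00? ✓; start Sat 17:00 <= Tue 20:00? ✗ → no.
P77: end Sat 14:00 > Sun 16:00? ✗; start Thu 20:00 <= Tue 20:00? ✗ → no.
P78: end Fri 06:00 > Sun 16:00? ✗; start Thu 23:00 <= Tue 20:00? ✗ → no.
Result: none.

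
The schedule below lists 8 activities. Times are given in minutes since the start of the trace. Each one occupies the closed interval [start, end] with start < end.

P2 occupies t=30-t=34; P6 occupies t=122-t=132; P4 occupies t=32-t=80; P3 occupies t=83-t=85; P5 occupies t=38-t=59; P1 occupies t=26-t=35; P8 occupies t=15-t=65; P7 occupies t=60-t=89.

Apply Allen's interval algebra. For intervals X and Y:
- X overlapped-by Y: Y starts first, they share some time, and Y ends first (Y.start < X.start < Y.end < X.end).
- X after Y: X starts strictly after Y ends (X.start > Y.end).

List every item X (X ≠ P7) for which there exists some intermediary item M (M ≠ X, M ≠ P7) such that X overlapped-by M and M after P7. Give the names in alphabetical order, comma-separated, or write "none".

Target P7 = [t=60, t=89].
Intermediaries M with M after P7: P6.
Via P6 — items with X overlapped-by P6: none.
Union: none.

none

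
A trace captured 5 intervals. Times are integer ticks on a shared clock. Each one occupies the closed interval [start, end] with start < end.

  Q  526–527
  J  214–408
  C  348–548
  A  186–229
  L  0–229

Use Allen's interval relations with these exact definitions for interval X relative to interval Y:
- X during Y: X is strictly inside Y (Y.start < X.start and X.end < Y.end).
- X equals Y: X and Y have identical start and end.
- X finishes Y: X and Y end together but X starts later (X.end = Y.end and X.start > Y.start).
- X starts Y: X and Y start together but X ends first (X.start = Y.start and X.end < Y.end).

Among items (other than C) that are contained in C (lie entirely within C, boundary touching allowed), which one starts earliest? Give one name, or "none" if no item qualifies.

Q

Target C = [348, 548].
A [186, 229] → before → excluded.
J [214, 408] → overlaps → excluded.
L [0, 229] → before → excluded.
Q [526, 527] → during → candidate.
Among candidates, earliest start is 526 → Q.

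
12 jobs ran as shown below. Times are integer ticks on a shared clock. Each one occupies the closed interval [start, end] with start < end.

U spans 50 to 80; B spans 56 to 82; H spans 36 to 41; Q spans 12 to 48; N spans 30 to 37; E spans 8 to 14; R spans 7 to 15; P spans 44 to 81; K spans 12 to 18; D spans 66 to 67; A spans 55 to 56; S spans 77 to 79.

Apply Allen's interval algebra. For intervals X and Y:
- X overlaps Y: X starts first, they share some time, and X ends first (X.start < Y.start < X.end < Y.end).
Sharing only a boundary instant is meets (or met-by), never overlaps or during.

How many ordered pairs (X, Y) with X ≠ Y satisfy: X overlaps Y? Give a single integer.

8

Checking all 132 ordered pairs for relation 'overlaps'; matching pairs in alphabetical order:
(E, K): E overlaps K ✓
(E, Q): E overlaps Q ✓
(N, H): N overlaps H ✓
(P, B): P overlaps B ✓
(Q, P): Q overlaps P ✓
(R, K): R overlaps K ✓
(R, Q): R overlaps Q ✓
(U, B): U overlaps B ✓
Count: 8.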